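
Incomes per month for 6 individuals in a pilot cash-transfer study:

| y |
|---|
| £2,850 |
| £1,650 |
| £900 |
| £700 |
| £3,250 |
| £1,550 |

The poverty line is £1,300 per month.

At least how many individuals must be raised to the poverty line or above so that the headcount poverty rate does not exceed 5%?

2

2 of the 6 individuals are poor, so H = 2/6 = 0.333.
A headcount ratio of at most 5% allows at most ⌊0.05 × 6⌋ = 0 poor individuals.
So at least 2 − 0 = 2 must be lifted.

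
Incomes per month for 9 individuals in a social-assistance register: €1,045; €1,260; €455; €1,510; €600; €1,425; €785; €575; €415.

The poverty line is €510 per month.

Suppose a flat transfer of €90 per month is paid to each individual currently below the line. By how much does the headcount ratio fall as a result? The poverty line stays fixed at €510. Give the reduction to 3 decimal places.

0.111

Before: below the line — €415, €455; headcount ratio = 0.22222.
After the €90 transfer: below the line — €505; headcount ratio = 0.11111.
Reduction = 0.22222 − 0.11111 = 0.111.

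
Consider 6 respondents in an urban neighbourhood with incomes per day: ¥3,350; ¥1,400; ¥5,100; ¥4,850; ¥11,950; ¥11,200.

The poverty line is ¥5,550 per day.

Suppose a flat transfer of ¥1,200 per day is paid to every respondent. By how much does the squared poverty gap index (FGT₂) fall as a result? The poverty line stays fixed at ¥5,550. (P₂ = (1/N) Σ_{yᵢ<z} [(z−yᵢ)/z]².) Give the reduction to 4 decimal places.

0.0706

Before: below the line — ¥1,400, ¥3,350, ¥4,850, ¥5,100; squared poverty gap index (FGT₂) = 0.123123.
After the ¥1,200 transfer: below the line — ¥2,600, ¥4,550; squared poverty gap index (FGT₂) = 0.052498.
Reduction = 0.123123 − 0.052498 = 0.0706.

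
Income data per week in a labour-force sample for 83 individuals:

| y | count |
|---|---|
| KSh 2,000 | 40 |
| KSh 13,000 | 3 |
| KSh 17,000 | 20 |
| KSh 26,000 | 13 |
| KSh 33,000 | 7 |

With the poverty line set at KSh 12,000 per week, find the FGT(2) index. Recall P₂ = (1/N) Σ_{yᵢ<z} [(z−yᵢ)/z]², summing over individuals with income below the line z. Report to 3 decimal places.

Incomes under z: 40×KSh 2,000 (q = 40 of N = 83).
Gap ratios (z−y)/z: (12000−2000)/12000 = 0.8333 (×40).
Squared: 0.6944 (×40).
Sum = 27.777778; P₂ = 27.777778 / 83 = 0.335.

0.335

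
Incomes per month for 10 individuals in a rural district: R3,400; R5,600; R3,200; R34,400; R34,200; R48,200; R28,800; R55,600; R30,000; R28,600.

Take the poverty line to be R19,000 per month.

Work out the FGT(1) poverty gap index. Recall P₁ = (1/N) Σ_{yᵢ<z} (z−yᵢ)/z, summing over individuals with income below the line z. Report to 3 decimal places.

0.236

Poor units: R3,200, R3,400, R5,600 (q = 3 of N = 10).
Gap ratios (z−y)/z: (19000−3200)/19000 = 0.8316; (19000−3400)/19000 = 0.8211; (19000−5600)/19000 = 0.7053.
Σ = 2.357895. Dividing by the full population N = 10 gives P₁ = 0.236.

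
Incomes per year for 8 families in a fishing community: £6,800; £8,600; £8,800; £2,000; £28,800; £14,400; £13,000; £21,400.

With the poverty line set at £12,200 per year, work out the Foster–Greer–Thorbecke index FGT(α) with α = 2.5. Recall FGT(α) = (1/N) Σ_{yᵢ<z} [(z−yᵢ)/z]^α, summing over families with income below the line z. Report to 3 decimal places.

0.107

Below z: £2,000, £6,800, £8,600, £8,800 (q = 4 of N = 8).
Normalized shortfalls: (12200−2000)/12200 = 0.8361; (12200−6800)/12200 = 0.4426; (12200−8600)/12200 = 0.2951; (12200−8800)/12200 = 0.2787.
Raised to α = 2.5: 0.63915; 0.13034; 0.04730; 0.04100.
Sum = 0.857790; FGT(2.5) = 0.857790 / 8 = 0.107.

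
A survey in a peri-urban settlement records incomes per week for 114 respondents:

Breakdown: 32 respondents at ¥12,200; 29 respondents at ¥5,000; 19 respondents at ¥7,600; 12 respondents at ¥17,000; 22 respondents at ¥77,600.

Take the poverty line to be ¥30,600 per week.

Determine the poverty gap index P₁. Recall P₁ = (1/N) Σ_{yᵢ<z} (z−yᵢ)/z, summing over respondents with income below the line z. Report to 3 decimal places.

0.554

Below z: 29×¥5,000, 19×¥7,600, 32×¥12,200, 12×¥17,000 (q = 92 of N = 114).
Relative gaps: (30600−5000)/30600 = 0.8366 (×29); (30600−7600)/30600 = 0.7516 (×19); (30600−12200)/30600 = 0.6013 (×32); (30600−17000)/30600 = 0.4444 (×12).
Σ = 63.117647. Dividing by the full population N = 114 gives P₁ = 0.554.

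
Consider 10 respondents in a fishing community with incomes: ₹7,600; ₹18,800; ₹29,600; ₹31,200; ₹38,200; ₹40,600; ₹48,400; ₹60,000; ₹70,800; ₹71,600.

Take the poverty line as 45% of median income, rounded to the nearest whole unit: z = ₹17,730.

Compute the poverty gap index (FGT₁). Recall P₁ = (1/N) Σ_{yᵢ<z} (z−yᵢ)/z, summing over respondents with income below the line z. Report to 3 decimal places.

0.057

Below the line: ₹7,600 (q = 1 of N = 10).
Gap ratios (z−y)/z: (17730−7600)/17730 = 0.5713.
Sum of shortfalls = 0.571348; P₁ averages over all N: 0.571348 / 10 = 0.057.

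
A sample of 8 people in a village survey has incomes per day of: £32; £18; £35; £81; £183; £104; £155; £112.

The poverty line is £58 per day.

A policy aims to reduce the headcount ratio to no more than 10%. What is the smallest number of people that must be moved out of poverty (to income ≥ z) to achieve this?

3 of the 8 people are poor, so H = 3/8 = 0.375.
A headcount ratio of at most 10% allows at most ⌊0.10 × 8⌋ = 0 poor people.
So at least 3 − 0 = 3 must be lifted.

3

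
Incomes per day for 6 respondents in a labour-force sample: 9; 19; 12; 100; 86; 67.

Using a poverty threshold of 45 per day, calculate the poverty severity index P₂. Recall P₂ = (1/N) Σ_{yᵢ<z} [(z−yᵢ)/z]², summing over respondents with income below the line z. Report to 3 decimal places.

0.252

Below z: 9, 12, 19 (q = 3 of N = 6).
Normalized shortfalls: (45−9)/45 = 0.8000; (45−12)/45 = 0.7333; (45−19)/45 = 0.5778.
Squared: 0.6400; 0.5378; 0.3338.
Sum = 1.511605; P₂ = 1.511605 / 6 = 0.252.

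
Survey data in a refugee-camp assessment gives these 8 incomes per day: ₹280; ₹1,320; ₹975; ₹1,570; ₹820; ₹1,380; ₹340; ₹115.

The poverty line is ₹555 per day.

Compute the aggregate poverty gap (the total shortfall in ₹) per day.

Below the line: ₹115, ₹280, ₹340 (q = 3 of N = 8).
Individual gaps: 555−115 = 440; 555−280 = 275; 555−340 = 215.
Aggregate gap = ₹930.

₹930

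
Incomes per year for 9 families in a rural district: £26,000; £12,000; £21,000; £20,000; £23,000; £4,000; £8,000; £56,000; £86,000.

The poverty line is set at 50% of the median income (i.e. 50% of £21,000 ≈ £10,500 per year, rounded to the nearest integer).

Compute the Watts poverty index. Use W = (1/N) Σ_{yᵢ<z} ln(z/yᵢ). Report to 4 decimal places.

Below the line: £4,000, £8,000 (q = 2 of N = 9).
ln(z/y) terms: ln(10500/4000) = 0.9651; ln(10500/8000) = 0.2719.
W = 1.237015 / 9 = 0.1374.

0.1374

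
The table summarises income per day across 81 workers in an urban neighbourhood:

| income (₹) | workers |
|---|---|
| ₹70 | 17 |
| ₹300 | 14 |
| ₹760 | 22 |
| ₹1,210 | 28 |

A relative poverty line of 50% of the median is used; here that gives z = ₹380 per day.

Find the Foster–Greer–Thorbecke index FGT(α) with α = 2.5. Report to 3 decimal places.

Below z: 17×₹70, 14×₹300 (q = 31 of N = 81).
Relative gaps: (380−70)/380 = 0.8158 (×17); (380−300)/380 = 0.2105 (×14).
Raised to α = 2.5: 0.60110 (×17); 0.02034 (×14).
Sum = 10.503369; FGT(2.5) = 10.503369 / 81 = 0.130.

0.130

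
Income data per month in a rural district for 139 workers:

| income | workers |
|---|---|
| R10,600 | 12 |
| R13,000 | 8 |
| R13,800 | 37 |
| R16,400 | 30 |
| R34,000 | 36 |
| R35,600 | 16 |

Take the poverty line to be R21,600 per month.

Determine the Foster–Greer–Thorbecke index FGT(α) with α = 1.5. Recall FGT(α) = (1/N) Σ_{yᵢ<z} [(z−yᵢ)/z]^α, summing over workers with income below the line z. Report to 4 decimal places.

0.1291

Poor units: 12×R10,600, 8×R13,000, 37×R13,800, 30×R16,400 (q = 87 of N = 139).
Gap ratios (z−y)/z: (21600−10600)/21600 = 0.5093 (×12); (21600−13000)/21600 = 0.3981 (×8); (21600−13800)/21600 = 0.3611 (×37); (21600−16400)/21600 = 0.2407 (×30).
Raised to α = 1.5: 0.36342 (×12); 0.25123 (×8); 0.21700 (×37); 0.11812 (×30).
Sum = 17.943491; FGT(1.5) = 17.943491 / 139 = 0.1291.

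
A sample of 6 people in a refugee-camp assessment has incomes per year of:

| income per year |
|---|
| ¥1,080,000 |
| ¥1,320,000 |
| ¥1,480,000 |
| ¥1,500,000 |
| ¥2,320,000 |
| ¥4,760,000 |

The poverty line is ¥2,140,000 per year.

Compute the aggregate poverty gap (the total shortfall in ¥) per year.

¥3,180,000

Incomes under z: ¥1,080,000, ¥1,320,000, ¥1,480,000, ¥1,500,000 (q = 4 of N = 6).
Individual gaps: 2140000−1080000 = 1060000; 2140000−1320000 = 820000; 2140000−1480000 = 660000; 2140000−1500000 = 640000.
Aggregate gap = ¥3,180,000.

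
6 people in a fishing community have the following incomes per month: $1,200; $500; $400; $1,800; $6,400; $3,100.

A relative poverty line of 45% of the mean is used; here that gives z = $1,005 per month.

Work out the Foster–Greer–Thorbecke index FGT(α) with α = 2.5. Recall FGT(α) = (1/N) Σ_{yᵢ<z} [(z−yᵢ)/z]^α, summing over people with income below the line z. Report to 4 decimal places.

0.0767

Poor units: $400, $500 (q = 2 of N = 6).
Shortfall ratios: (1005−400)/1005 = 0.6020; (1005−500)/1005 = 0.5025.
Raised to α = 2.5: 0.28117; 0.17898.
Sum = 0.460156; FGT(2.5) = 0.460156 / 6 = 0.0767.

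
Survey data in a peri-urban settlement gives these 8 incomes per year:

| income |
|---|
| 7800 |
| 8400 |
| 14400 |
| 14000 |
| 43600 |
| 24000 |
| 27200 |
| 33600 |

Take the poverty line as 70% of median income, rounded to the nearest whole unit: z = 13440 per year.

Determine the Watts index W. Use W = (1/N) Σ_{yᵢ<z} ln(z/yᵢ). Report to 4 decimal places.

0.1268

Below z: 7800, 8400 (q = 2 of N = 8).
Log shortfalls: ln(13440/7800) = 0.5441; ln(13440/8400) = 0.4700.
W = 1.014115 / 8 = 0.1268.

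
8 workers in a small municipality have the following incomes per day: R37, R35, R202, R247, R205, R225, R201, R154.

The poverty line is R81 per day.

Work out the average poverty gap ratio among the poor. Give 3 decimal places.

0.556

Incomes under z: R35, R37 (q = 2 of N = 8).
Relative gaps: 0.5679, 0.5432; sum = 1.111111.
I averages over the q = 2 poor units only: 1.111111 / 2 = 0.556.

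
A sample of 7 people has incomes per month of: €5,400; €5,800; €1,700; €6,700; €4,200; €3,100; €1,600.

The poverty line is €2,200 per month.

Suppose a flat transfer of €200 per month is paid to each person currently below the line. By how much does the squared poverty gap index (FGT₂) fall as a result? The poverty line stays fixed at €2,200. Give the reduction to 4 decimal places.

0.0106

Before: below the line — €1,600, €1,700; squared poverty gap index (FGT₂) = 0.018005.
After the €200 transfer: below the line — €1,800, €1,900; squared poverty gap index (FGT₂) = 0.007379.
Reduction = 0.018005 − 0.007379 = 0.0106.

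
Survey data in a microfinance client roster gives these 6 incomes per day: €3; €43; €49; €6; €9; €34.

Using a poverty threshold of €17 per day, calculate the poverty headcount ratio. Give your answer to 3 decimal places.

0.500

3 of the 6 people have income below €17.
H = 3/6 = 0.500.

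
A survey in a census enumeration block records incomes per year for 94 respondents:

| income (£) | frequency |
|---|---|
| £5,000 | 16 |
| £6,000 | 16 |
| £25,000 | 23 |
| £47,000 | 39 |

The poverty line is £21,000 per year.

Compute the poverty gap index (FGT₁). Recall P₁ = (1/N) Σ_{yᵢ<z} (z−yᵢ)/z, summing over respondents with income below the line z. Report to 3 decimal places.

0.251

Incomes under z: 16×£5,000, 16×£6,000 (q = 32 of N = 94).
Shortfall ratios: (21000−5000)/21000 = 0.7619 (×16); (21000−6000)/21000 = 0.7143 (×16).
Sum of shortfalls = 23.619048; P₁ averages over all N: 23.619048 / 94 = 0.251.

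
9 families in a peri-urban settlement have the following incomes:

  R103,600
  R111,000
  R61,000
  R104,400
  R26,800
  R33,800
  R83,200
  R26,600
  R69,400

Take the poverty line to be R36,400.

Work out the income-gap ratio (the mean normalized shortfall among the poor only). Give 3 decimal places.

Below z: R26,600, R26,800, R33,800 (q = 3 of N = 9).
Shortfall ratios (z−y)/z: 0.2692, 0.2637, 0.0714; sum = 0.604396.
I averages over the q = 3 poor units only: 0.604396 / 3 = 0.201.

0.201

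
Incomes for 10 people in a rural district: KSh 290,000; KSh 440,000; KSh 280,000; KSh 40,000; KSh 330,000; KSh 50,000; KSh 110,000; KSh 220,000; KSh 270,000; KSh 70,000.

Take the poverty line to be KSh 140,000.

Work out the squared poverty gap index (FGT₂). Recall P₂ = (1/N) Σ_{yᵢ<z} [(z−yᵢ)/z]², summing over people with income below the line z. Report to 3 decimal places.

0.122

Poor units: KSh 40,000, KSh 50,000, KSh 70,000, KSh 110,000 (q = 4 of N = 10).
Relative gaps: (140000−40000)/140000 = 0.7143; (140000−50000)/140000 = 0.6429; (140000−70000)/140000 = 0.5000; (140000−110000)/140000 = 0.2143.
Squared: 0.5102; 0.4133; 0.2500; 0.0459.
Sum = 1.219388; P₂ = 1.219388 / 10 = 0.122.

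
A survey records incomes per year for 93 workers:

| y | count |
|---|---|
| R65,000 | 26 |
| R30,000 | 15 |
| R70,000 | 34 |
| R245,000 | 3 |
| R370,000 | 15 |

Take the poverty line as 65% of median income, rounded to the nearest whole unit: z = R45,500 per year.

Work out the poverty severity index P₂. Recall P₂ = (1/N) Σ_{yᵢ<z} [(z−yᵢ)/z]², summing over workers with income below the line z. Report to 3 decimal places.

0.019

Incomes under z: 15×R30,000 (q = 15 of N = 93).
Shortfall ratios: (45500−30000)/45500 = 0.3407 (×15).
Squared: 0.1160 (×15).
Sum = 1.740732; P₂ = 1.740732 / 93 = 0.019.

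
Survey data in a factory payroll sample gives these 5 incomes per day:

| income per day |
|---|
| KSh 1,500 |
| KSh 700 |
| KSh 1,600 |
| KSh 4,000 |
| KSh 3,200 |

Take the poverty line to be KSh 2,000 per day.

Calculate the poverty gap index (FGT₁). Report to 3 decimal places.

0.220

Poor units: KSh 700, KSh 1,500, KSh 1,600 (q = 3 of N = 5).
Relative gaps: (2000−700)/2000 = 0.6500; (2000−1500)/2000 = 0.2500; (2000−1600)/2000 = 0.2000.
Sum of shortfalls = 1.100000; P₁ averages over all N: 1.100000 / 5 = 0.220.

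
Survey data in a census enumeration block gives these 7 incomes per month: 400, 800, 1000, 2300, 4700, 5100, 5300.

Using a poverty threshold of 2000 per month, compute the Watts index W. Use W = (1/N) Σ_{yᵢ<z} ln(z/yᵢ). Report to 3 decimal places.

Below z: 400, 800, 1000 (q = 3 of N = 7).
Log gaps: ln(2000/400) = 1.6094; ln(2000/800) = 0.9163; ln(2000/1000) = 0.6931.
W = 3.218876 / 7 = 0.460.

0.460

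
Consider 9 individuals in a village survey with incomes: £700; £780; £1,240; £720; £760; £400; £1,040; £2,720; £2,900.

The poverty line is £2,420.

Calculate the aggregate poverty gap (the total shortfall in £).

£11,300

Incomes under z: £400, £700, £720, £760, £780, £1,040, £1,240 (q = 7 of N = 9).
Individual gaps: 2420−400 = 2020; 2420−700 = 1720; 2420−720 = 1700; 2420−760 = 1660; 2420−780 = 1640; 2420−1040 = 1380; 2420−1240 = 1180.
Aggregate gap = £11,300.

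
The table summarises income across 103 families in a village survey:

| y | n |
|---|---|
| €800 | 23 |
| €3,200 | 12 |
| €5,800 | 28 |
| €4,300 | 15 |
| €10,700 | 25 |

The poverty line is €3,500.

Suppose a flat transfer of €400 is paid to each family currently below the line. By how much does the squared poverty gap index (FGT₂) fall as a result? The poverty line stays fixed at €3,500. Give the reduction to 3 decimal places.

Before: below the line — 23×€800, 12×€3,200; squared poverty gap index (FGT₂) = 0.13374.
After the €400 transfer: below the line — 23×€1,200; squared poverty gap index (FGT₂) = 0.09643.
Reduction = 0.13374 − 0.09643 = 0.037.

0.037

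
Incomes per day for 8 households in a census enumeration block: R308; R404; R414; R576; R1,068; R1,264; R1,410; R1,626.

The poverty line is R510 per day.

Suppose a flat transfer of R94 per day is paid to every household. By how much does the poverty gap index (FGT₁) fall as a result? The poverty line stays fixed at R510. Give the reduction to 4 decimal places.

Before: below the line — R308, R404, R414; poverty gap index (FGT₁) = 0.099020.
After the R94 transfer: below the line — R402, R498, R508; poverty gap index (FGT₁) = 0.029902.
Reduction = 0.099020 − 0.029902 = 0.0691.

0.0691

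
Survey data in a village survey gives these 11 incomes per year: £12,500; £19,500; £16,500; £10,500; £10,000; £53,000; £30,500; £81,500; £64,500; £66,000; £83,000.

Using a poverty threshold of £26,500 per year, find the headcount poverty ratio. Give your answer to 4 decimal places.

5 of the 11 respondents have income below £26,500.
H = 5/11 = 0.4545.

0.4545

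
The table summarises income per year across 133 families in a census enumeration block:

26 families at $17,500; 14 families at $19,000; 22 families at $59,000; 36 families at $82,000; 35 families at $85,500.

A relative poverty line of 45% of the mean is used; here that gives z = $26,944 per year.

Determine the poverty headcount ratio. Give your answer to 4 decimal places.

0.3008

40 of the 133 families have income below $26,944.
H = 40/133 = 0.3008.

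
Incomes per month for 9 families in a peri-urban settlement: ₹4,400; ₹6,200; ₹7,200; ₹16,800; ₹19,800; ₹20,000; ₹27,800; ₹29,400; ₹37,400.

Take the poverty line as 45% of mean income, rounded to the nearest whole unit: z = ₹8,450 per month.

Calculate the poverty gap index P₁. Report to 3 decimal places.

0.099

Poor units: ₹4,400, ₹6,200, ₹7,200 (q = 3 of N = 9).
Normalized shortfalls: (8450−4400)/8450 = 0.4793; (8450−6200)/8450 = 0.2663; (8450−7200)/8450 = 0.1479.
Σ = 0.893491. Dividing by the full population N = 9 gives P₁ = 0.099.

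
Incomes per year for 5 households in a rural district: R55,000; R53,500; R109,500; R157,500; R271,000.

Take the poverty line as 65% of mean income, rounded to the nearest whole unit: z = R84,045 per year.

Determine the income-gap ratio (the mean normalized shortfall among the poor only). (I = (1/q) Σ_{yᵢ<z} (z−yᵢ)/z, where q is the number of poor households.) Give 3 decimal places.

Below z: R53,500, R55,000 (q = 2 of N = 5).
Relative gaps: 0.3634, 0.3456; sum = 0.709025.
The income-gap ratio divides by q (the poor only): 0.709025 / 2 = 0.355.

0.355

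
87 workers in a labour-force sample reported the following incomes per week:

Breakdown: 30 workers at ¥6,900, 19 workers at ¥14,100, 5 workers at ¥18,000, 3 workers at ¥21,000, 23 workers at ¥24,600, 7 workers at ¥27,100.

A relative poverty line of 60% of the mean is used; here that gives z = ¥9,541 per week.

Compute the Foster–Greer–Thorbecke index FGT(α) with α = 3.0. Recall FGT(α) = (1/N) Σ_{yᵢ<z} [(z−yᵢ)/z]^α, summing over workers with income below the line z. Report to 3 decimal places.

0.007

Incomes under z: 30×¥6,900 (q = 30 of N = 87).
Normalized shortfalls: (9541−6900)/9541 = 0.2768 (×30).
Raised to α = 3.0: 0.02121 (×30).
Sum = 0.636275; FGT(3.0) = 0.636275 / 87 = 0.007.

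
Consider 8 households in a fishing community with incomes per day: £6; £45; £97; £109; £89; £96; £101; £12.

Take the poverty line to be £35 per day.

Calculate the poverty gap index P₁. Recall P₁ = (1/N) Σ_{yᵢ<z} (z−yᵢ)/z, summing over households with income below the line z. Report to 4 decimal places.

Poor units: £6, £12 (q = 2 of N = 8).
Relative gaps: (35−6)/35 = 0.8286; (35−12)/35 = 0.6571.
Σ = 1.485714. Dividing by the full population N = 8 gives P₁ = 0.1857.

0.1857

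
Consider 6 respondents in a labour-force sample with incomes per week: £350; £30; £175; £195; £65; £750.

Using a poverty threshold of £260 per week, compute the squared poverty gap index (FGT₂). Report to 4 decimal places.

0.2524

Below the line: £30, £65, £175, £195 (q = 4 of N = 6).
Relative gaps: (260−30)/260 = 0.8846; (260−65)/260 = 0.7500; (260−175)/260 = 0.3269; (260−195)/260 = 0.2500.
Squared: 0.7825; 0.5625; 0.1069; 0.0625.
Sum = 1.514423; P₂ = 1.514423 / 6 = 0.2524.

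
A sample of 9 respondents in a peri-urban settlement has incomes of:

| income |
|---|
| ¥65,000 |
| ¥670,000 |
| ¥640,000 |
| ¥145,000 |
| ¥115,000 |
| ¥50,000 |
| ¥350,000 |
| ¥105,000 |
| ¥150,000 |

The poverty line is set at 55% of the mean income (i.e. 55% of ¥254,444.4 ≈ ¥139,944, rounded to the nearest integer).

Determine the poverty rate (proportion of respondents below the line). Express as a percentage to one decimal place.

44.4%

4 of the 9 respondents have income below ¥139,944.
H = 4/9 = 44.4%.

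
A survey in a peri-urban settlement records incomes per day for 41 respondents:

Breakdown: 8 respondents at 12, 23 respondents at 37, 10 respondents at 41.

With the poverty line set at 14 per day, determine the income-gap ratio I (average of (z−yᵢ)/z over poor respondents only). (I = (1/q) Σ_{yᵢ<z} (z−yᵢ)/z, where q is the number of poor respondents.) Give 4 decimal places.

Below z: 8×12 (q = 8 of N = 41).
Shortfall ratios (z−y)/z: 0.1429 (×8); sum = 1.142857.
The income-gap ratio divides by q (the poor only): 1.142857 / 8 = 0.1429.

0.1429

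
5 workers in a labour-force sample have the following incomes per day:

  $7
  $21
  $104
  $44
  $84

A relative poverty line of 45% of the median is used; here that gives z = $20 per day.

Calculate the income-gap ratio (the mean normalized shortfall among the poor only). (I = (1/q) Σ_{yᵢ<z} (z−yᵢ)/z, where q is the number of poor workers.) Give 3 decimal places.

Incomes under z: $7 (q = 1 of N = 5).
Relative gaps: 0.6500; sum = 0.650000.
I averages over the q = 1 poor units only: 0.650000 / 1 = 0.650.

0.650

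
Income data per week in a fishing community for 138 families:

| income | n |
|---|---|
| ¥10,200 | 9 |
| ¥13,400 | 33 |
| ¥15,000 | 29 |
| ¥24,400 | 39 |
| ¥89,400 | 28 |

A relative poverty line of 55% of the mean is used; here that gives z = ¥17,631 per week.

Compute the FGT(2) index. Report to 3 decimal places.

0.030

Below z: 9×¥10,200, 33×¥13,400, 29×¥15,000 (q = 71 of N = 138).
Shortfall ratios: (17631−10200)/17631 = 0.4215 (×9); (17631−13400)/17631 = 0.2400 (×33); (17631−15000)/17631 = 0.1492 (×29).
Squared: 0.1776 (×9); 0.0576 (×33); 0.0223 (×29).
Sum = 4.144946; P₂ = 4.144946 / 138 = 0.030.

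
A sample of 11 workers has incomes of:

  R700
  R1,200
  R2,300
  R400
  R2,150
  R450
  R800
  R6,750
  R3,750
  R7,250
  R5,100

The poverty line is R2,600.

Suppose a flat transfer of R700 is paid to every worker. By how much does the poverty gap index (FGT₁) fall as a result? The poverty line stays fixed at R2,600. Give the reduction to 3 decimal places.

Before: below the line — R400, R450, R700, R800, R1,200, R2,150, R2,300; poverty gap index (FGT₁) = 0.35664.
After the R700 transfer: below the line — R1,100, R1,150, R1,400, R1,500, R1,900; poverty gap index (FGT₁) = 0.20804.
Reduction = 0.35664 − 0.20804 = 0.149.

0.149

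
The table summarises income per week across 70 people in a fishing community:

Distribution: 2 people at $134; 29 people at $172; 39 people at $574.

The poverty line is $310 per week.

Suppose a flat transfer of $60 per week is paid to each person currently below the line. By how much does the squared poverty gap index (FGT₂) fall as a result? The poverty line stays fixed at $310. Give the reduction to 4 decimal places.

Before: below the line — 2×$134, 29×$172; squared poverty gap index (FGT₂) = 0.091308.
After the $60 transfer: below the line — 2×$194, 29×$232; squared poverty gap index (FGT₂) = 0.030229.
Reduction = 0.091308 − 0.030229 = 0.0611.

0.0611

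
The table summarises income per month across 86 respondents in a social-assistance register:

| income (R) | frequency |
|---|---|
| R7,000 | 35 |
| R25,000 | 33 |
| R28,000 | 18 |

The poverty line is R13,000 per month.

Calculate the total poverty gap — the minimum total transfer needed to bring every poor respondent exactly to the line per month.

Poor units: 35×R7,000 (q = 35 of N = 86).
Individual gaps: 35×(13000−7000) = 210000.
Aggregate gap = R210,000.

R210,000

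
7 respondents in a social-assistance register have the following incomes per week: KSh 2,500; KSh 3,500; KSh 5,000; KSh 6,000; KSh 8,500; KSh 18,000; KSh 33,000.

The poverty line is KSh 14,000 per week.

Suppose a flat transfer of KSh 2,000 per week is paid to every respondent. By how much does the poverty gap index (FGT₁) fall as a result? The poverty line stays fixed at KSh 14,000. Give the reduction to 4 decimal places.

0.1020

Before: below the line — KSh 2,500, KSh 3,500, KSh 5,000, KSh 6,000, KSh 8,500; poverty gap index (FGT₁) = 0.454082.
After the KSh 2,000 transfer: below the line — KSh 4,500, KSh 5,500, KSh 7,000, KSh 8,000, KSh 10,500; poverty gap index (FGT₁) = 0.352041.
Reduction = 0.454082 − 0.352041 = 0.1020.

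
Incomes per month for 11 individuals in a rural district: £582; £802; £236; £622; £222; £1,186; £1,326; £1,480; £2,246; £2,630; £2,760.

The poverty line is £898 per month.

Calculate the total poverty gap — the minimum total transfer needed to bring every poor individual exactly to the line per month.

Below z: £222, £236, £582, £622, £802 (q = 5 of N = 11).
Individual gaps: 898−222 = 676; 898−236 = 662; 898−582 = 316; 898−622 = 276; 898−802 = 96.
Aggregate gap = £2,026.

£2,026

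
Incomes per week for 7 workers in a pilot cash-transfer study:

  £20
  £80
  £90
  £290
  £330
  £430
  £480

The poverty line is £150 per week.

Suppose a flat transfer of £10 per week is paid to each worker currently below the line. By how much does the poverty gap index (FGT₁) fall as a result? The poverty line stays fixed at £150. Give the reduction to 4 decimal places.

0.0286

Before: below the line — £20, £80, £90; poverty gap index (FGT₁) = 0.247619.
After the £10 transfer: below the line — £30, £90, £100; poverty gap index (FGT₁) = 0.219048.
Reduction = 0.247619 − 0.219048 = 0.0286.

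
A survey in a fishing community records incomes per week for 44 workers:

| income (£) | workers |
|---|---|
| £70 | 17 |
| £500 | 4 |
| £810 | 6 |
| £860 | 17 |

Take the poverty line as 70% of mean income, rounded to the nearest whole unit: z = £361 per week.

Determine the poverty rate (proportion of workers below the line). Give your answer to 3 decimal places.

17 of the 44 workers have income below £361.
H = 17/44 = 0.386.

0.386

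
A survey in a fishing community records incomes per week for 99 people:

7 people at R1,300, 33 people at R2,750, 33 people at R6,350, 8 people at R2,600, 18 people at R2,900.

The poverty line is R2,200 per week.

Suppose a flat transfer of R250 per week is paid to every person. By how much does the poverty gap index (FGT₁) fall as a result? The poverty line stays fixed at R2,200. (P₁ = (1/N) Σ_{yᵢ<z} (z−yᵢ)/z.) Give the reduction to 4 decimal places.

Before: below the line — 7×R1,300; poverty gap index (FGT₁) = 0.028926.
After the R250 transfer: below the line — 7×R1,550; poverty gap index (FGT₁) = 0.020891.
Reduction = 0.028926 − 0.020891 = 0.0080.

0.0080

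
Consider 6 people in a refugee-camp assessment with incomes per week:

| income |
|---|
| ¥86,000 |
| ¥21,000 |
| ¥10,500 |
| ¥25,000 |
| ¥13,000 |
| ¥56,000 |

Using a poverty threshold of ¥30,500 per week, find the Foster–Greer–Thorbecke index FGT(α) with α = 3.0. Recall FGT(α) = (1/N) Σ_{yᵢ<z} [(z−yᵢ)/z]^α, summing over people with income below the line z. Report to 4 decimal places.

0.0845

Poor units: ¥10,500, ¥13,000, ¥21,000, ¥25,000 (q = 4 of N = 6).
Gap ratios (z−y)/z: (30500−10500)/30500 = 0.6557; (30500−13000)/30500 = 0.5738; (30500−21000)/30500 = 0.3115; (30500−25000)/30500 = 0.1803.
Raised to α = 3.0: 0.28196; 0.18889; 0.03022; 0.00586.
Sum = 0.506937; FGT(3.0) = 0.506937 / 6 = 0.0845.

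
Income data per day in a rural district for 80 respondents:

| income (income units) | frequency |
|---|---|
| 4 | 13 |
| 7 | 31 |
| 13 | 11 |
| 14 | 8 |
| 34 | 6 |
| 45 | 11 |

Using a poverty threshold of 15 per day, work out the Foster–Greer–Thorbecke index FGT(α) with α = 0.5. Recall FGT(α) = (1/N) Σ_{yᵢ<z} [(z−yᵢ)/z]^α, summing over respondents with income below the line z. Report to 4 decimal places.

Incomes under z: 13×4, 31×7, 11×13, 8×14 (q = 63 of N = 80).
Relative gaps: (15−4)/15 = 0.7333 (×13); (15−7)/15 = 0.5333 (×31); (15−13)/15 = 0.1333 (×11); (15−14)/15 = 0.0667 (×8).
Raised to α = 0.5: 0.85635 (×13); 0.73030 (×31); 0.36515 (×11); 0.25820 (×8).
Sum = 39.853957; FGT(0.5) = 39.853957 / 80 = 0.4982.

0.4982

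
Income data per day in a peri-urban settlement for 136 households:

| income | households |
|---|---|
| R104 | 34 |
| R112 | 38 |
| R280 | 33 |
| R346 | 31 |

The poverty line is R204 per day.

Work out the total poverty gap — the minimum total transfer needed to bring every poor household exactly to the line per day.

Below the line: 34×R104, 38×R112 (q = 72 of N = 136).
Individual gaps: 34×(204−104) = 3400; 38×(204−112) = 3496.
Aggregate gap = R6,896.

R6,896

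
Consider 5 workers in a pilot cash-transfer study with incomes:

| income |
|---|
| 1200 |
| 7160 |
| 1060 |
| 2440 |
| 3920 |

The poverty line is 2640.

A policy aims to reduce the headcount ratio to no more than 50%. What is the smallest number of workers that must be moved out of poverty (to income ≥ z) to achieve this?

Currently q = 3 of N = 5 are below the line (H = 0.600).
A headcount ratio of at most 50% allows at most ⌊0.50 × 5⌋ = 2 poor workers.
So at least 3 − 2 = 1 must be lifted.

1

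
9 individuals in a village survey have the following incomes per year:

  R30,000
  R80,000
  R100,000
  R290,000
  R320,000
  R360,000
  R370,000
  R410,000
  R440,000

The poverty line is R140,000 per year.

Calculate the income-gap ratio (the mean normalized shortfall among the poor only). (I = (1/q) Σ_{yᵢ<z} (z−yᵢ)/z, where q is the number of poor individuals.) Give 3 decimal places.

Below z: R30,000, R80,000, R100,000 (q = 3 of N = 9).
Shortfall ratios (z−y)/z: 0.7857, 0.4286, 0.2857; sum = 1.500000.
I averages over the q = 3 poor units only: 1.500000 / 3 = 0.500.

0.500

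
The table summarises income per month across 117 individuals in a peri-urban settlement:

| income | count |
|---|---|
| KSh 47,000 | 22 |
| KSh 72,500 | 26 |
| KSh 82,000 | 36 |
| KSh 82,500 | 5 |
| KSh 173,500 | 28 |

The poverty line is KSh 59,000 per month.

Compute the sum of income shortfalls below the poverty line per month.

KSh 264,000

Poor units: 22×KSh 47,000 (q = 22 of N = 117).
Individual gaps: 22×(59000−47000) = 264000.
Aggregate gap = KSh 264,000.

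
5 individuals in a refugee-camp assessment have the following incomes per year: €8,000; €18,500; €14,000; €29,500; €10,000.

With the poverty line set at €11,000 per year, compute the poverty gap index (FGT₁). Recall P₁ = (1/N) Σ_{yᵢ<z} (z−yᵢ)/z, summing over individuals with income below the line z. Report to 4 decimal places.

Incomes under z: €8,000, €10,000 (q = 2 of N = 5).
Relative gaps: (11000−8000)/11000 = 0.2727; (11000−10000)/11000 = 0.0909.
Sum of shortfalls = 0.363636; P₁ averages over all N: 0.363636 / 5 = 0.0727.

0.0727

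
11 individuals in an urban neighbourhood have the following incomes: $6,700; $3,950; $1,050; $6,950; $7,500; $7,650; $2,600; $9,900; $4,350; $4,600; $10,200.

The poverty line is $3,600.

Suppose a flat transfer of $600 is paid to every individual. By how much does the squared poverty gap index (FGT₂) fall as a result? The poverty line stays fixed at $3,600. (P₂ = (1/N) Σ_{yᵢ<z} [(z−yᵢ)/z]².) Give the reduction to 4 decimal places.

0.0248

Before: below the line — $1,050, $2,600; squared poverty gap index (FGT₂) = 0.052627.
After the $600 transfer: below the line — $1,650, $3,200; squared poverty gap index (FGT₂) = 0.027795.
Reduction = 0.052627 − 0.027795 = 0.0248.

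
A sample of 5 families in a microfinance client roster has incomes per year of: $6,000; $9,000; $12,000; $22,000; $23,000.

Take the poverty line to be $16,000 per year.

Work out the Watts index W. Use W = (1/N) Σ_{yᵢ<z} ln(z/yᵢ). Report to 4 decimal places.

Below the line: $6,000, $9,000, $12,000 (q = 3 of N = 5).
Log shortfalls: ln(16000/6000) = 0.9808; ln(16000/9000) = 0.5754; ln(16000/12000) = 0.2877.
W = 1.843875 / 5 = 0.3688.

0.3688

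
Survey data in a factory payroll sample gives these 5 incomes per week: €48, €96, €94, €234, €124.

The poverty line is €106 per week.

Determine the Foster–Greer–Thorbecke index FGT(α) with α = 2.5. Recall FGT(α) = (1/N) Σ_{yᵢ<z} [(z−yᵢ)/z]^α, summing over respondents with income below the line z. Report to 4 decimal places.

Below z: €48, €94, €96 (q = 3 of N = 5).
Shortfall ratios: (106−48)/106 = 0.5472; (106−94)/106 = 0.1132; (106−96)/106 = 0.0943.
Raised to α = 2.5: 0.22147; 0.00431; 0.00273.
Sum = 0.228511; FGT(2.5) = 0.228511 / 5 = 0.0457.

0.0457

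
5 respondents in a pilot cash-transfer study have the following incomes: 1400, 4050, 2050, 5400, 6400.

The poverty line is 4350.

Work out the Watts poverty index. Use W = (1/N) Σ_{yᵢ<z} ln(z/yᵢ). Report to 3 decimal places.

Below the line: 1400, 2050, 4050 (q = 3 of N = 5).
ln(z/y) terms: ln(4350/1400) = 1.1337; ln(4350/2050) = 0.7523; ln(4350/4050) = 0.0715.
W = 1.957499 / 5 = 0.391.

0.391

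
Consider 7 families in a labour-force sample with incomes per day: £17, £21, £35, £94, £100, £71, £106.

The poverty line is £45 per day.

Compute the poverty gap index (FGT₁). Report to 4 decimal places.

Below z: £17, £21, £35 (q = 3 of N = 7).
Gap ratios (z−y)/z: (45−17)/45 = 0.6222; (45−21)/45 = 0.5333; (45−35)/45 = 0.2222.
Σ = 1.377778. Dividing by the full population N = 7 gives P₁ = 0.1968.

0.1968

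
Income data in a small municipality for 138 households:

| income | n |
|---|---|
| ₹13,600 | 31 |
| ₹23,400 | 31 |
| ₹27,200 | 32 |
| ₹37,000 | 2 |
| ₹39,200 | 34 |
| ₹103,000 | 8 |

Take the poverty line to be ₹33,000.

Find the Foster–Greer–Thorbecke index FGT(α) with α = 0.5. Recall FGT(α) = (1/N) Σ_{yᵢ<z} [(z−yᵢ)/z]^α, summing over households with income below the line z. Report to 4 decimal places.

Poor units: 31×₹13,600, 31×₹23,400, 32×₹27,200 (q = 94 of N = 138).
Normalized shortfalls: (33000−13600)/33000 = 0.5879 (×31); (33000−23400)/33000 = 0.2909 (×31); (33000−27200)/33000 = 0.1758 (×32).
Raised to α = 0.5: 0.76673 (×31); 0.53936 (×31); 0.41923 (×32).
Sum = 53.904370; FGT(0.5) = 53.904370 / 138 = 0.3906.

0.3906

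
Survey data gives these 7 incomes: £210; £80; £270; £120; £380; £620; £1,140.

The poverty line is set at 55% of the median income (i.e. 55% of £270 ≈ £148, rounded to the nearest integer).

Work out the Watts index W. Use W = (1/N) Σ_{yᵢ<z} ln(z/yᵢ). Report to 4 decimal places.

Below z: £80, £120 (q = 2 of N = 7).
ln(z/y) terms: ln(148/80) = 0.6152; ln(148/120) = 0.2097.
W = 0.824906 / 7 = 0.1178.

0.1178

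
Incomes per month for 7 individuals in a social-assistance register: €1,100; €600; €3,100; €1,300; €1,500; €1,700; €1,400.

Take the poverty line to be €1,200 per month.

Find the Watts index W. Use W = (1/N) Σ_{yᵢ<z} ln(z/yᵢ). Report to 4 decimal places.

Poor units: €600, €1,100 (q = 2 of N = 7).
Log shortfalls: ln(1200/600) = 0.6931; ln(1200/1100) = 0.0870.
W = 0.780159 / 7 = 0.1115.

0.1115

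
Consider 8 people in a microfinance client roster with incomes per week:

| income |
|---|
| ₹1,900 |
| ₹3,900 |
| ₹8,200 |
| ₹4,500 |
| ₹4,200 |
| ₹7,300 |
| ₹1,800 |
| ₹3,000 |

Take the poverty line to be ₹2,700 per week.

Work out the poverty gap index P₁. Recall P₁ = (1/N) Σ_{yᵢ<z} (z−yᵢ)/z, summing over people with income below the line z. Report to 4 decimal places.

0.0787

Poor units: ₹1,800, ₹1,900 (q = 2 of N = 8).
Gap ratios (z−y)/z: (2700−1800)/2700 = 0.3333; (2700−1900)/2700 = 0.2963.
Sum of shortfalls = 0.629630; P₁ averages over all N: 0.629630 / 8 = 0.0787.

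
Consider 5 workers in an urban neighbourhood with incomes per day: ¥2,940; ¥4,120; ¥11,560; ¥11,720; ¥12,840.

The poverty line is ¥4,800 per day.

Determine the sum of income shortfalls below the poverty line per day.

Poor units: ¥2,940, ¥4,120 (q = 2 of N = 5).
Individual gaps: 4800−2940 = 1860; 4800−4120 = 680.
Aggregate gap = ¥2,540.

¥2,540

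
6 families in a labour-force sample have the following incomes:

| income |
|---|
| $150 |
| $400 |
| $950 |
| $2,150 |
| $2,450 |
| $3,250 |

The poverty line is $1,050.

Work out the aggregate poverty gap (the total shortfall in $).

$1,650

Below z: $150, $400, $950 (q = 3 of N = 6).
Individual gaps: 1050−150 = 900; 1050−400 = 650; 1050−950 = 100.
Aggregate gap = $1,650.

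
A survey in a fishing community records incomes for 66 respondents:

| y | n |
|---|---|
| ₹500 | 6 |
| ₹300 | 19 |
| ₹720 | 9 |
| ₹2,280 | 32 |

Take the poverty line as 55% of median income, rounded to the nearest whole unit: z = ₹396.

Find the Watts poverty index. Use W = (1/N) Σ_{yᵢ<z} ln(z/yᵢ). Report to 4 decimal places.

0.0799

Incomes under z: 19×₹300 (q = 19 of N = 66).
Log shortfalls: ln(396/300) = 0.2776 (×19).
W = 5.275003 / 66 = 0.0799.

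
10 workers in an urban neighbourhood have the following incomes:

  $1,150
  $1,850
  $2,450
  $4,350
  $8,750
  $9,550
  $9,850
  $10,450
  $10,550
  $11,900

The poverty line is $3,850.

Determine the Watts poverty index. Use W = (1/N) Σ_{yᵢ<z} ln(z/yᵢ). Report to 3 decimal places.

Below z: $1,150, $1,850, $2,450 (q = 3 of N = 10).
Log gaps: ln(3850/1150) = 1.2083; ln(3850/1850) = 0.7329; ln(3850/2450) = 0.4520.
W = 2.393184 / 10 = 0.239.

0.239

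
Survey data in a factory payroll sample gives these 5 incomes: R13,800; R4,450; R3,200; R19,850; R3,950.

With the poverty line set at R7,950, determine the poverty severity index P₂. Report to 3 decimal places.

0.161

Below z: R3,200, R3,950, R4,450 (q = 3 of N = 5).
Normalized shortfalls: (7950−3200)/7950 = 0.5975; (7950−3950)/7950 = 0.5031; (7950−4450)/7950 = 0.4403.
Squared: 0.3570; 0.2532; 0.1938.
Sum = 0.803963; P₂ = 0.803963 / 5 = 0.161.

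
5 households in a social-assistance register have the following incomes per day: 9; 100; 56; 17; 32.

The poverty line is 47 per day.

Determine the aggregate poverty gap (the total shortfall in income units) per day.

Incomes under z: 9, 17, 32 (q = 3 of N = 5).
Individual gaps: 47−9 = 38; 47−17 = 30; 47−32 = 15.
Aggregate gap = 83.

83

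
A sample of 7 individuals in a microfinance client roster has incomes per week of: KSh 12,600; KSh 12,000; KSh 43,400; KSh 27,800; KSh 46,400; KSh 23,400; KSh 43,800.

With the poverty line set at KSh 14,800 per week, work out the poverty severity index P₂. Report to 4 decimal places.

0.0083

Incomes under z: KSh 12,000, KSh 12,600 (q = 2 of N = 7).
Relative gaps: (14800−12000)/14800 = 0.1892; (14800−12600)/14800 = 0.1486.
Squared: 0.0358; 0.0221.
Sum = 0.057889; P₂ = 0.057889 / 7 = 0.0083.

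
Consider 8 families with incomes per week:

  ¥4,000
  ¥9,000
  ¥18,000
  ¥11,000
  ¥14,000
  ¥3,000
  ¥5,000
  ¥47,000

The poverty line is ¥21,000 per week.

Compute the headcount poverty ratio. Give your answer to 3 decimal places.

0.875

7 of the 8 families have income below ¥21,000.
H = 7/8 = 0.875.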